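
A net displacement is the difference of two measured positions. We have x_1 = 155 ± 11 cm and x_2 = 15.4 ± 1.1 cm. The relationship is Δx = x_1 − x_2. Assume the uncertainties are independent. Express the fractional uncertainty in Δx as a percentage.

7.92%

Sums and differences: (δΔx)² = Σ (cᵢ δxᵢ)².
  (δx_1)² = 121;  (δx_2)² = 1.21
δΔx = √(122) = 11.1 cm
Δx = 140 cm, so δΔx/Δx = 11.1/140 = 0.0792.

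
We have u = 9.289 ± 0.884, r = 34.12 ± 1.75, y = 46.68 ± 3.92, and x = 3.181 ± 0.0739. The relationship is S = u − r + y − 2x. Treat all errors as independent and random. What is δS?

4.39

Each term contributes (cᵢ δxᵢ)² to (δS)²:
  (δu)² = 0.781;  (δr)² = 3.06;  (δy)² = 15.4;  (2·δx)² = 0.0218
δS = √(19.2) = 4.39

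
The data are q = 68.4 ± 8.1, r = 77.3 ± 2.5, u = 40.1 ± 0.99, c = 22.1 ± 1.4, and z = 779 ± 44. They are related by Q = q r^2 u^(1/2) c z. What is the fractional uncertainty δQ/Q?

0.160

Relative error in a monomial: (δQ/Q)² = Σ (nᵢ · δxᵢ/xᵢ)².
  (1·δq/q)² = (1×0.118)² = 0.0140;  (2·δr/r)² = (2×0.0323)² = 0.00418;  (½·δu/u)² = (0.5×0.0247)² = 0.000152;  (1·δc/c)² = (1×0.0633)² = 0.00401;  (1·δz/z)² = (1×0.0565)² = 0.00319
δQ/Q = √(0.0256) = 0.160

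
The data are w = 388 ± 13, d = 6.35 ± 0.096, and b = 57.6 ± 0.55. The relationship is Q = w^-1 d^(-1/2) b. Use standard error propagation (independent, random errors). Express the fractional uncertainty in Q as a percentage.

Since Q is a product/quotient, work with relative uncertainties:
  (-1·δw/w)² = (-1×0.0335)² = 0.00112;  (−½·δd/d)² = (-0.5×0.0151)² = 5.71e-05;  (1·δb/b)² = (1×0.00955)² = 9.12e-05
δQ/Q = √(0.00127) = 0.0356

3.56%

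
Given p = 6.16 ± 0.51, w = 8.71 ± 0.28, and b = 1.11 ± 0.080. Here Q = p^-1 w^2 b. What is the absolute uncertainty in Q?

Products/powers → add relative errors in quadrature, weighted by exponent:
  (-1·δp/p)² = (-1×0.0828)² = 0.00685;  (2·δw/w)² = (2×0.0321)² = 0.00413;  (1·δb/b)² = (1×0.0721)² = 0.00519
δQ/Q = √(0.0162) = 0.127
Q = 13.7, so δQ = 0.127 × 13.7 = 1.74.

1.74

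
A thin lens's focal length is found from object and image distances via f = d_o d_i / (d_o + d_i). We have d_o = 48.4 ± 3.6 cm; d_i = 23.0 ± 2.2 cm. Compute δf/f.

0.0691

∂f/∂d_o = (d_i/(d_o+d_i))² = 0.104;  ∂f/∂d_i = (d_o/(d_o+d_i))² = 0.460
δf = √((∂f/∂d_o · δd_o)² + (∂f/∂d_i · δd_i)²) = √(0.140 + 1.02) = 1.08 cm
f = 15.6 cm, so δf/f = 1.08/15.6 = 0.0691.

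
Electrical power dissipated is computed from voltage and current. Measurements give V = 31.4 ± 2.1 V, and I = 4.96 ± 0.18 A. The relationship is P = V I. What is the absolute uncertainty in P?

Since P is a product/quotient, work with relative uncertainties:
  (1·δV/V)² = (1×0.0669)² = 0.00447;  (1·δI/I)² = (1×0.0363)² = 0.00132
δP/P = √(0.00579) = 0.0761
P = 156 W, so δP = 0.0761 × 156 = 11.9 W.

11.9 W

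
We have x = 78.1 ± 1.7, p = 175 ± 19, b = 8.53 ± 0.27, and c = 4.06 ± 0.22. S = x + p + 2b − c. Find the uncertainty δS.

19.1

For a sum/difference, combine absolute errors in quadrature:
  (δx)² = 2.89;  (δp)² = 361;  (2·δb)² = 0.292;  (δc)² = 0.0484
δS = √(364) = 19.1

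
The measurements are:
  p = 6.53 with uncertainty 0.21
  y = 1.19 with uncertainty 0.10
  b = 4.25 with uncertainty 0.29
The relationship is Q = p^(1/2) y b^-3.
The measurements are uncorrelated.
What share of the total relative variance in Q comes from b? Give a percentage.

85.1%

(δQ/Q)² = (½·δp/p)² + (1·δy/y)² + (-3·δb/b)²
  p term: (0.5×0.0322)² = 0.000259
  y term: (1×0.0840)² = 0.00706
  b term: (-3×0.0682)² = 0.0419
Total = 0.0492. Share from b = 0.0419/0.0492 = 0.851.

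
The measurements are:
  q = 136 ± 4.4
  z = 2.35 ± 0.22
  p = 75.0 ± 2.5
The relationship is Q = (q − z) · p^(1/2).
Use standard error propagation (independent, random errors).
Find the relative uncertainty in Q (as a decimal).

0.0369

Let u = q − z = 134. δu = √(δq² + δz²) = √(19.4 + 0.0484) = 4.41, so δu/u = 0.0330.
Q is then a monomial in u, p:
δQ/Q = √((δu/u)² + (½·δp/p)²) = √(0.00109 + 0.000278) = 0.0369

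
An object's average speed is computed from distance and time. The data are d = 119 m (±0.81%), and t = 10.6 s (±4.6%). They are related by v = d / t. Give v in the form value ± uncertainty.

11.2 ± 0.524 m/s

v is a product of powers, so relative uncertainties combine in quadrature:
  (1·δd/d)² = (1×0.00810)² = 6.56e-05;  (-1·δt/t)² = (-1×0.0460)² = 0.00212
δv/v = √(0.00218) = 0.0467
v = 11.2 m/s, so δv = 0.0467 × 11.2 = 0.524 m/s.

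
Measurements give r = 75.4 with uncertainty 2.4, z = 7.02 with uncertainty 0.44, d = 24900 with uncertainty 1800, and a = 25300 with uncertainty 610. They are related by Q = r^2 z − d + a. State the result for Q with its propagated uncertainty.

40300 ± 4040

Let p = r^2·z = 39900. δp/p = √((2·δr/r)² + (1·δz/z)²) = √(0.00405 + 0.00393) = 0.0893, so δp = 3570.
Q = p − d + a: δQ = √(δp² + δd² + δa²) = √(1.27e+07 + 3.24e+06 + 3.72e+05) = 4040
Q = 40300.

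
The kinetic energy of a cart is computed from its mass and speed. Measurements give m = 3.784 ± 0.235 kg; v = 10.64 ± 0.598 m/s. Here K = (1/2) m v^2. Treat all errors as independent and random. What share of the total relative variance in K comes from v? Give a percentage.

(δK/K)² = (1·δm/m)² + (2·δv/v)²
  m term: (1×0.0621)² = 0.00386
  v term: (2×0.0562)² = 0.0126
Total = 0.0165. Share from v = 0.0126/0.0165 = 0.766.

76.6%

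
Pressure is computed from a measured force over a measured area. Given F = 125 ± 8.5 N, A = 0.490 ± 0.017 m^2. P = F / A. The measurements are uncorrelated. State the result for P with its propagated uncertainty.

For a monomial P ∝ F, A^-1, fractional errors add in quadrature:
  (1·δF/F)² = (1×0.0680)² = 0.00462;  (-1·δA/A)² = (-1×0.0347)² = 0.00120
δP/P = √(0.00583) = 0.0763
P = 255 Pa, so δP = 0.0763 × 255 = 19.5 Pa.

255 ± 19.5 Pa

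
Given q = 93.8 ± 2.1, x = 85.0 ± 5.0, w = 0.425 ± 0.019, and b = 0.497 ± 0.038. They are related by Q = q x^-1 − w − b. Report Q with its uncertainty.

Let p = q·x^-1 = 1.10. δp/p = √((1·δq/q)² + (-1·δx/x)²) = √(0.000501 + 0.00346) = 0.0629, so δp = 0.0695.
Q = p − w − b: δQ = √(δp² + δw² + δb²) = √(0.00482 + 0.000361 + 0.00144) = 0.0814
Q = 0.182.

0.182 ± 0.0814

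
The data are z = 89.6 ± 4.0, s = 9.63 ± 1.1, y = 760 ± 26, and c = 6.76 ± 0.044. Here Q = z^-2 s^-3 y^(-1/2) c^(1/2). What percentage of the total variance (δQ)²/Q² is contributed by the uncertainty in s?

93.4%

(δQ/Q)² = (-2·δz/z)² + (-3·δs/s)² + (−½·δy/y)² + (½·δc/c)²
  z term: (-2×0.0446)² = 0.00797
  s term: (-3×0.114)² = 0.117
  y term: (-0.5×0.0342)² = 0.000293
  c term: (0.5×0.00651)² = 1.06e-05
Total = 0.126. Share from s = 0.117/0.126 = 0.934.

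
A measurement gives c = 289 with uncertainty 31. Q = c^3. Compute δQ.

Q ∝ c^3, so δQ/Q = |3| · δc/c = 3 × 0.107 = 0.322.
Q = 2.41e+07, so δQ = 0.322 × 2.41e+07 = 7.77e+06.

7.77e+06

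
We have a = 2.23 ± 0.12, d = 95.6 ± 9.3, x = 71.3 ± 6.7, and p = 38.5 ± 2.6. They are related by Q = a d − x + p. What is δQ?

Let w = a·d = 213. δw/w = √((1·δa/a)² + (1·δd/d)²) = √(0.00290 + 0.00946) = 0.111, so δw = 23.7.
Q = w − x + p: δQ = √(δw² + δx² + δp²) = √(562 + 44.9 + 6.76) = 24.8

24.8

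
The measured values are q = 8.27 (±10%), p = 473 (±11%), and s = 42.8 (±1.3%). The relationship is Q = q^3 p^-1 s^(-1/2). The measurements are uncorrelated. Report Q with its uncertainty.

0.183 ± 0.0584

Relative error in a monomial: (δQ/Q)² = Σ (nᵢ · δxᵢ/xᵢ)².
  (3·δq/q)² = (3×0.100)² = 0.0900;  (-1·δp/p)² = (-1×0.110)² = 0.0121;  (−½·δs/s)² = (-0.5×0.0130)² = 4.23e-05
δQ/Q = √(0.102) = 0.320
Q = 0.183, so δQ = 0.320 × 0.183 = 0.0584.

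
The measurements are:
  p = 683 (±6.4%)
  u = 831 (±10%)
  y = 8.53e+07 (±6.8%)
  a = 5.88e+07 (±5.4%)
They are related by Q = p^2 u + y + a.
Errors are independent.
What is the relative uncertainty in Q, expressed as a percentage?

11.9%

Let w = p^2·u = 3.88e+08. δw/w = √((2·δp/p)² + (1·δu/u)²) = √(0.0164 + 0.0100) = 0.162, so δw = 6.3e+07.
Q = w + y + a: δQ = √(δw² + δy² + δa²) = √(3.96e+15 + 3.36e+13 + 1.01e+13) = 6.33e+07
Q = 5.32e+08, so δQ/Q = 6.33e+07/5.32e+08 = 0.119.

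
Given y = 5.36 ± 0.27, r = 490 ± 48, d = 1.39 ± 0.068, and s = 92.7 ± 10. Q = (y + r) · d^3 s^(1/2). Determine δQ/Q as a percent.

18.4%

Let u = y + r = 495. δu = √(δy² + δr²) = √(0.0729 + 2300) = 48.0, so δu/u = 0.0969.
Q is then a monomial in u, d, s:
δQ/Q = √((δu/u)² + (3·δd/d)² + (½·δs/s)²) = √(0.00939 + 0.0215 + 0.00291) = 0.184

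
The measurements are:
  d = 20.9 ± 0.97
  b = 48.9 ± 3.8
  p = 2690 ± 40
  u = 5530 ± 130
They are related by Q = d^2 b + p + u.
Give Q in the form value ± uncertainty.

29600 ± 2590

Let w = d^2·b = 21400. δw/w = √((2·δd/d)² + (1·δb/b)²) = √(0.00862 + 0.00604) = 0.121, so δw = 2590.
Q = w + p + u: δQ = √(δw² + δp² + δu²) = √(6.69e+06 + 1600 + 16900) = 2590
Q = 29600.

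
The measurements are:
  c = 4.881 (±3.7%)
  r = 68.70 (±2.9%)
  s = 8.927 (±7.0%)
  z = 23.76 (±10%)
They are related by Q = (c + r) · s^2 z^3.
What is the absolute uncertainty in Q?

Let u = c + r = 73.58. δu = √(δc² + δr²) = √(0.0326 + 3.97) = 2.00, so δu/u = 0.0272.
Q is then a monomial in u, s, z:
δQ/Q = √((δu/u)² + (2·δs/s)² + (3·δz/z)²) = √(0.000739 + 0.0196 + 0.0900) = 0.332
Q = 7.865e+07, so δQ = 0.332 × 7.865e+07 = 2.61e+07.

2.61e+07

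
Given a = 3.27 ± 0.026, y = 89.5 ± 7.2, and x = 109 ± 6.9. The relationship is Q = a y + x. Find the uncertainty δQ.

Let p = a·y = 293. δp/p = √((1·δa/a)² + (1·δy/y)²) = √(6.32e-05 + 0.00647) = 0.0808, so δp = 23.7.
Q = p + x: δQ = √(δp² + δx²) = √(560 + 47.6) = 24.6

24.6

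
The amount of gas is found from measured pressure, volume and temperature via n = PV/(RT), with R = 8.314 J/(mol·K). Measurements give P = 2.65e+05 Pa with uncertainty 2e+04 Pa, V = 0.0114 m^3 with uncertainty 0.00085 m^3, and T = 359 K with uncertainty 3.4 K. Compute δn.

0.108 mol

Products/powers → add relative errors in quadrature, weighted by exponent:
  (1·δP/P)² = (1×0.0755)² = 0.00570;  (1·δV/V)² = (1×0.0746)² = 0.00556;  (-1·δT/T)² = (-1×0.00947)² = 8.97e-05
δn/n = √(0.0113) = 0.107
n = 1.01 mol, so δn = 0.107 × 1.01 = 0.108 mol.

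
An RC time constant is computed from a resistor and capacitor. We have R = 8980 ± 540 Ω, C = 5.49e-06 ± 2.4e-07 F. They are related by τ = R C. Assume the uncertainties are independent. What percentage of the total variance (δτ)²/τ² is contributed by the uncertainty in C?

34.6%

(δτ/τ)² = (1·δR/R)² + (1·δC/C)²
  R term: (1×0.0601)² = 0.00362
  C term: (1×0.0437)² = 0.00191
Total = 0.00553. Share from C = 0.00191/0.00553 = 0.346.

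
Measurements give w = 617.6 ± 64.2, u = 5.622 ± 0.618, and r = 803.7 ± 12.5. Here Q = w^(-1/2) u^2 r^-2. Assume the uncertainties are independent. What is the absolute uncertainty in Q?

Since Q is a product/quotient, work with relative uncertainties:
  (−½·δw/w)² = (-0.5×0.104)² = 0.00270;  (2·δu/u)² = (2×0.110)² = 0.0483;  (-2·δr/r)² = (-2×0.0156)² = 0.000968
δQ/Q = √(0.0520) = 0.228
Q = 1.969e-06, so δQ = 0.228 × 1.969e-06 = 4.49e-07.

4.49e-07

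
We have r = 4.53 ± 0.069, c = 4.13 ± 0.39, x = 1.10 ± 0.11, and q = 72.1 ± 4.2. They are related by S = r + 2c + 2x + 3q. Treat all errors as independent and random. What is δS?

12.6

S is a linear combination, so absolute uncertainties add in quadrature:
  (δr)² = 0.00476;  (2·δc)² = 0.608;  (2·δx)² = 0.0484;  (3·δq)² = 159
δS = √(159) = 12.6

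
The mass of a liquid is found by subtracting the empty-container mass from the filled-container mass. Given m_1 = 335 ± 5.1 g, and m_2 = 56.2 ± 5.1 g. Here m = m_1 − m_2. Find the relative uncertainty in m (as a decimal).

Each term contributes (cᵢ δxᵢ)² to (δm)²:
  (δm_1)² = 26.0;  (δm_2)² = 26.0
δm = √(52.0) = 7.21 g
m = 279 g, so δm/m = 7.21/279 = 0.0259.

0.0259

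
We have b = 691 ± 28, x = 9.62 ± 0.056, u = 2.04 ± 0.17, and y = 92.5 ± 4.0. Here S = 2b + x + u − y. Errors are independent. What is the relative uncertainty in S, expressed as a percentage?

4.31%

Absolute uncertainties add in quadrature for a linear combination:
  (2·δb)² = 3140;  (δx)² = 0.00314;  (δu)² = 0.0289;  (δy)² = 16.0
δS = √(3150) = 56.1
S = 1300, so δS/S = 56.1/1300 = 0.0431.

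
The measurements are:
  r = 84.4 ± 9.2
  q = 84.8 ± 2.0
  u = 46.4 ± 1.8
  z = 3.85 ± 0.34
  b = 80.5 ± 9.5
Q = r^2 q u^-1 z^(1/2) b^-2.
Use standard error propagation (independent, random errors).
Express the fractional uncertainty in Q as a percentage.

Relative error in a monomial: (δQ/Q)² = Σ (nᵢ · δxᵢ/xᵢ)².
  (2·δr/r)² = (2×0.109)² = 0.0475;  (1·δq/q)² = (1×0.0236)² = 0.000556;  (-1·δu/u)² = (-1×0.0388)² = 0.00150;  (½·δz/z)² = (0.5×0.0883)² = 0.00195;  (-2·δb/b)² = (-2×0.118)² = 0.0557
δQ/Q = √(0.107) = 0.327

32.7%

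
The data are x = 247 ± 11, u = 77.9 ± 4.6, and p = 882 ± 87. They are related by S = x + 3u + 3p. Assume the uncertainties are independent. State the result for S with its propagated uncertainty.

3130 ± 262

Absolute uncertainties add in quadrature for a linear combination:
  (δx)² = 121;  (3·δu)² = 190;  (3·δp)² = 68100
δS = √(68400) = 262
S = 3130.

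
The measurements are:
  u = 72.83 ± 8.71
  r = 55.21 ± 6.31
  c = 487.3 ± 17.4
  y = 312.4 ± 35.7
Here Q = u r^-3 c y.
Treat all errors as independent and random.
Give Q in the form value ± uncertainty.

Each factor contributes (exponent × relative error)² to (δQ/Q)²:
  (1·δu/u)² = (1×0.120)² = 0.0143;  (-3·δr/r)² = (-3×0.114)² = 0.118;  (1·δc/c)² = (1×0.0357)² = 0.00127;  (1·δy/y)² = (1×0.114)² = 0.0131
δQ/Q = √(0.146) = 0.382
Q = 65.88, so δQ = 0.382 × 65.88 = 25.2.

65.88 ± 25.2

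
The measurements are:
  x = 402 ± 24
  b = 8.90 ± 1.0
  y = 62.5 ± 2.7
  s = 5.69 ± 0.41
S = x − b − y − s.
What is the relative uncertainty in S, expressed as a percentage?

Absolute uncertainties add in quadrature for a linear combination:
  (δx)² = 576;  (δb)² = 1.00;  (δy)² = 7.29;  (δs)² = 0.168
δS = √(584) = 24.2
S = 325, so δS/S = 24.2/325 = 0.0744.

7.44%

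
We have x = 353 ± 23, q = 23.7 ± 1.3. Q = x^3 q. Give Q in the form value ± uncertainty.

Q is a product of powers, so relative uncertainties combine in quadrature:
  (3·δx/x)² = (3×0.0652)² = 0.0382;  (1·δq/q)² = (1×0.0549)² = 0.00301
δQ/Q = √(0.0412) = 0.203
Q = 1.04e+09, so δQ = 0.203 × 1.04e+09 = 2.12e+08.

(1.04 ± 0.212) × 10^9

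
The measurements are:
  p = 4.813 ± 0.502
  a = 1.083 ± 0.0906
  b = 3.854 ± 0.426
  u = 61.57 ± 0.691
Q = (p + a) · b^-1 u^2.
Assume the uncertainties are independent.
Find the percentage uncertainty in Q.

Let w = p + a = 5.896. δw = √(δp² + δa²) = √(0.252 + 0.00821) = 0.510, so δw/w = 0.0865.
Q is then a monomial in w, b, u:
δQ/Q = √((δw/w)² + (-1·δb/b)² + (2·δu/u)²) = √(0.00749 + 0.0122 + 0.000504) = 0.142

14.2%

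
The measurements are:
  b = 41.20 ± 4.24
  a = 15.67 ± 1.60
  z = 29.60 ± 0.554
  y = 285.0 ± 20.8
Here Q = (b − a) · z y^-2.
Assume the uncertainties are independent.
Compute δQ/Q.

Let u = b − a = 25.53. δu = √(δb² + δa²) = √(18.0 + 2.56) = 4.53, so δu/u = 0.178.
Q is then a monomial in u, z, y:
δQ/Q = √((δu/u)² + (1·δz/z)² + (-2·δy/y)²) = √(0.0315 + 0.000350 + 0.0213) = 0.231

0.231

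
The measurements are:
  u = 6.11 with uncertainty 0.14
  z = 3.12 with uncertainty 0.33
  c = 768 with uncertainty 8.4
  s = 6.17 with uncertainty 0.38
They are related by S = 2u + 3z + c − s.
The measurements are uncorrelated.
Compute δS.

8.47

For a sum/difference, combine absolute errors in quadrature:
  (2·δu)² = 0.0784;  (3·δz)² = 0.980;  (δc)² = 70.6;  (δs)² = 0.144
δS = √(71.8) = 8.47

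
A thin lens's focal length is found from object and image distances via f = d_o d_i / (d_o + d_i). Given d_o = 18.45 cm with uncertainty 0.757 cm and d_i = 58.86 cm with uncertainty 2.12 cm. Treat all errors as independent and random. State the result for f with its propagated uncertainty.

∂f/∂d_o = (d_i/(d_o+d_i))² = 0.580;  ∂f/∂d_i = (d_o/(d_o+d_i))² = 0.0570
δf = √((∂f/∂d_o · δd_o)² + (∂f/∂d_i · δd_i)²) = √(0.193 + 0.0146) = 0.455 cm
f = 14.05 cm.

14.05 ± 0.455 cm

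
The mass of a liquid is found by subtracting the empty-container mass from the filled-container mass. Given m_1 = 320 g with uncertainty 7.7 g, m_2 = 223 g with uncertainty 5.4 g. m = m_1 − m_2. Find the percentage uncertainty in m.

9.70%

Sums and differences: (δm)² = Σ (cᵢ δxᵢ)².
  (δm_1)² = 59.3;  (δm_2)² = 29.2
δm = √(88.5) = 9.40 g
m = 97.0 g, so δm/m = 9.40/97.0 = 0.0970.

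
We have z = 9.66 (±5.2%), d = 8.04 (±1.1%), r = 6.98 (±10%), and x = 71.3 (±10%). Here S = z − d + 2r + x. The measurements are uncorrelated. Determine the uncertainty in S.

S is a linear combination, so absolute uncertainties add in quadrature:
  (δz)² = 0.252;  (δd)² = 0.00782;  (2·δr)² = 1.95;  (δx)² = 50.8
δS = √(53.0) = 7.28

7.28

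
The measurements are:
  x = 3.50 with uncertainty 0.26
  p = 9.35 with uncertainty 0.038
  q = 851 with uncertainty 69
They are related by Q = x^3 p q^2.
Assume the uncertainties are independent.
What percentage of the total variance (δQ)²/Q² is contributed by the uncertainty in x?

(δQ/Q)² = (3·δx/x)² + (1·δp/p)² + (2·δq/q)²
  x term: (3×0.0743)² = 0.0497
  p term: (1×0.00406)² = 1.65e-05
  q term: (2×0.0811)² = 0.0263
Total = 0.0760. Share from x = 0.0497/0.0760 = 0.654.

65.4%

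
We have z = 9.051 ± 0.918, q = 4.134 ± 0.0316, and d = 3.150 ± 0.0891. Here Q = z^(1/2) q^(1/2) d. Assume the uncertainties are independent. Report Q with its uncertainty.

Relative error in a monomial: (δQ/Q)² = Σ (nᵢ · δxᵢ/xᵢ)².
  (½·δz/z)² = (0.5×0.101)² = 0.00257;  (½·δq/q)² = (0.5×0.00764)² = 1.46e-05;  (1·δd/d)² = (1×0.0283)² = 0.000800
δQ/Q = √(0.00339) = 0.0582
Q = 19.27, so δQ = 0.0582 × 19.27 = 1.12.

19.27 ± 1.12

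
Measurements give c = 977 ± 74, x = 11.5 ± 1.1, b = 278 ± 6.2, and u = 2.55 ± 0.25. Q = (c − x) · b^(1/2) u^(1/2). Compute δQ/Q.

0.0917

Let w = c − x = 966. δw = √(δc² + δx²) = √(5480 + 1.21) = 74.0, so δw/w = 0.0767.
Q is then a monomial in w, b, u:
δQ/Q = √((δw/w)² + (½·δb/b)² + (½·δu/u)²) = √(0.00588 + 0.000124 + 0.00240) = 0.0917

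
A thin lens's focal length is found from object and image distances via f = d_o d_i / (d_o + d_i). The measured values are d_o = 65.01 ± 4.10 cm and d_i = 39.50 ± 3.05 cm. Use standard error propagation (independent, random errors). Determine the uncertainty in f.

∂f/∂d_o = (d_i/(d_o+d_i))² = 0.143;  ∂f/∂d_i = (d_o/(d_o+d_i))² = 0.387
δf = √((∂f/∂d_o · δd_o)² + (∂f/∂d_i · δd_i)²) = √(0.343 + 1.39) = 1.32 cm

1.32 cm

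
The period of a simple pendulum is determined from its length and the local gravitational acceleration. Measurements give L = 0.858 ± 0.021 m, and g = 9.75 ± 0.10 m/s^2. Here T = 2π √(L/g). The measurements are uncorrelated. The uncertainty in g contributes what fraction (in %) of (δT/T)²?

(δT/T)² = (½·δL/L)² + (−½·δg/g)²
  L term: (0.5×0.0245)² = 0.000150
  g term: (-0.5×0.0103)² = 2.63e-05
Total = 0.000176. Share from g = 2.63e-05/0.000176 = 0.149.

14.9%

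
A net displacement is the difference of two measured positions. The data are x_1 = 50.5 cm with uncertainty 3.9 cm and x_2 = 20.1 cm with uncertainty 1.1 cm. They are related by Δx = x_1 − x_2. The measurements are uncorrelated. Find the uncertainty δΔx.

Δx is a linear combination, so absolute uncertainties add in quadrature:
  (δx_1)² = 15.2;  (δx_2)² = 1.21
δΔx = √(16.4) = 4.05 cm

4.05 cm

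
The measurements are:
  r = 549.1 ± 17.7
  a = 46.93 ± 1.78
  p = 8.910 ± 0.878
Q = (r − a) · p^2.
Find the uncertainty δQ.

Let u = r − a = 502.2. δu = √(δr² + δa²) = √(313 + 3.17) = 17.8, so δu/u = 0.0354.
Q is then a monomial in u, p:
δQ/Q = √((δu/u)² + (2·δp/p)²) = √(0.00125 + 0.0388) = 0.200
Q = 39870, so δQ = 0.200 × 39870 = 7980.

7980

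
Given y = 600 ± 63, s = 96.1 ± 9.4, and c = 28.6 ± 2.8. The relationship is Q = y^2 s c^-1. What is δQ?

3.04e+05

Each factor contributes (exponent × relative error)² to (δQ/Q)²:
  (2·δy/y)² = (2×0.105)² = 0.0441;  (1·δs/s)² = (1×0.0978)² = 0.00957;  (-1·δc/c)² = (-1×0.0979)² = 0.00958
δQ/Q = √(0.0633) = 0.252
Q = 1.21e+06, so δQ = 0.252 × 1.21e+06 = 3.04e+05.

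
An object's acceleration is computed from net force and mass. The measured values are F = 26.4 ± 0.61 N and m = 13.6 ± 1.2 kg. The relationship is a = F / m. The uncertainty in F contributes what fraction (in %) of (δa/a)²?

6.42%

(δa/a)² = (1·δF/F)² + (-1·δm/m)²
  F term: (1×0.0231)² = 0.000534
  m term: (-1×0.0882)² = 0.00779
Total = 0.00832. Share from F = 0.000534/0.00832 = 0.0642.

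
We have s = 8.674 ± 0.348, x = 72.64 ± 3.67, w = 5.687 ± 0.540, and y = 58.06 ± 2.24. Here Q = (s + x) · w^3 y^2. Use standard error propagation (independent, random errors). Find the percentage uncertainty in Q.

Let u = s + x = 81.31. δu = √(δs² + δx²) = √(0.121 + 13.5) = 3.69, so δu/u = 0.0453.
Q is then a monomial in u, w, y:
δQ/Q = √((δu/u)² + (3·δw/w)² + (2·δy/y)²) = √(0.00206 + 0.0811 + 0.00595) = 0.299

29.9%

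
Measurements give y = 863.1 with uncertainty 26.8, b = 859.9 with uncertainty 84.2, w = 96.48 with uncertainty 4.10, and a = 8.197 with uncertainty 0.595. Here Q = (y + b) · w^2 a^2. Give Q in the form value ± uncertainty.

Let u = y + b = 1723. δu = √(δy² + δb²) = √(718 + 7090) = 88.4, so δu/u = 0.0513.
Q is then a monomial in u, w, a:
δQ/Q = √((δu/u)² + (2·δw/w)² + (2·δa/a)²) = √(0.00263 + 0.00722 + 0.0211) = 0.176
Q = 1.078e+09, so δQ = 0.176 × 1.078e+09 = 1.9e+08.

(1.078 ± 0.190) × 10^9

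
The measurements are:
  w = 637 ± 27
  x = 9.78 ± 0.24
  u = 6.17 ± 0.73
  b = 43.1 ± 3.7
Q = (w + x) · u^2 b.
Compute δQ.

Let h = w + x = 647. δh = √(δw² + δx²) = √(729 + 0.0576) = 27.0, so δh/h = 0.0417.
Q is then a monomial in h, u, b:
δQ/Q = √((δh/h)² + (2·δu/u)² + (1·δb/b)²) = √(0.00174 + 0.0560 + 0.00737) = 0.255
Q = 1.06e+06, so δQ = 0.255 × 1.06e+06 = 2.71e+05.

2.71e+05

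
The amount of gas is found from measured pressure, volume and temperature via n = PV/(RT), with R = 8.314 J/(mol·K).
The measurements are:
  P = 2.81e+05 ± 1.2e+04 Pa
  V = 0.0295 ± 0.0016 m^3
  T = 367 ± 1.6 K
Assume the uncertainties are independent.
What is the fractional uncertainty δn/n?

Products/powers → add relative errors in quadrature, weighted by exponent:
  (1·δP/P)² = (1×0.0427)² = 0.00182;  (1·δV/V)² = (1×0.0542)² = 0.00294;  (-1·δT/T)² = (-1×0.00436)² = 1.9e-05
δn/n = √(0.00478) = 0.0692

0.0692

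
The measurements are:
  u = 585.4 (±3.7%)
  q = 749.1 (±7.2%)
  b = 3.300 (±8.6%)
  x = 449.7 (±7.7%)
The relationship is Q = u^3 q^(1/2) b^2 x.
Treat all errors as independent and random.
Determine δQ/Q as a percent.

22.2%

Since Q is a product/quotient, work with relative uncertainties:
  (3·δu/u)² = (3×0.0370)² = 0.0123;  (½·δq/q)² = (0.5×0.0720)² = 0.00130;  (2·δb/b)² = (2×0.0860)² = 0.0296;  (1·δx/x)² = (1×0.0770)² = 0.00593
δQ/Q = √(0.0491) = 0.222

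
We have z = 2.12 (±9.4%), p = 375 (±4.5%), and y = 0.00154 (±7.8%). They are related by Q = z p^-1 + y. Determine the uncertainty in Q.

0.000601

Let w = z·p^-1 = 0.00565. δw/w = √((1·δz/z)² + (-1·δp/p)²) = √(0.00884 + 0.00202) = 0.104, so δw = 0.000589.
Q = w + y: δQ = √(δw² + δy²) = √(3.47e-07 + 1.44e-08) = 0.000601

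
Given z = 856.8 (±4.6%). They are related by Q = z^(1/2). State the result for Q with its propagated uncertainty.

29.27 ± 0.673

Q ∝ z^(1/2), so δQ/Q = |½| · δz/z = 0.5 × 0.0460 = 0.0230.
Q = 29.27, so δQ = 0.0230 × 29.27 = 0.673.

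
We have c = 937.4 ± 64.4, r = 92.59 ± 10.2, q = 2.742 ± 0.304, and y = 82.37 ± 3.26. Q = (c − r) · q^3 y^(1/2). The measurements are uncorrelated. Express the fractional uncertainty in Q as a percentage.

Let u = c − r = 844.8. δu = √(δc² + δr²) = √(4150 + 104) = 65.2, so δu/u = 0.0772.
Q is then a monomial in u, q, y:
δQ/Q = √((δu/u)² + (3·δq/q)² + (½·δy/y)²) = √(0.00596 + 0.111 + 0.000392) = 0.342

34.2%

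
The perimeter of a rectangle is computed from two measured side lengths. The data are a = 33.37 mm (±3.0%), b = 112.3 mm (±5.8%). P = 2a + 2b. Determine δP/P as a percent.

P is a linear combination, so absolute uncertainties add in quadrature:
  (2·δa)² = 4.01;  (2·δb)² = 170
δP = √(174) = 13.2 mm
P = 291.3 mm, so δP/P = 13.2/291.3 = 0.0452.

4.52%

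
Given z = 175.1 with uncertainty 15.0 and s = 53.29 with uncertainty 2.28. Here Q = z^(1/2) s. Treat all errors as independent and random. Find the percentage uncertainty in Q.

Relative error in a monomial: (δQ/Q)² = Σ (nᵢ · δxᵢ/xᵢ)².
  (½·δz/z)² = (0.5×0.0857)² = 0.00183;  (1·δs/s)² = (1×0.0428)² = 0.00183
δQ/Q = √(0.00367) = 0.0605

6.05%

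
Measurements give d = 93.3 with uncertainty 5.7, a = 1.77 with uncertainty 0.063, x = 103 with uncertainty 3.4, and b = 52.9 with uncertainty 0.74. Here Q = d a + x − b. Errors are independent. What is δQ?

Let p = d·a = 165. δp/p = √((1·δd/d)² + (1·δa/a)²) = √(0.00373 + 0.00127) = 0.0707, so δp = 11.7.
Q = p + x − b: δQ = √(δp² + δx² + δb²) = √(136 + 11.6 + 0.548) = 12.2

12.2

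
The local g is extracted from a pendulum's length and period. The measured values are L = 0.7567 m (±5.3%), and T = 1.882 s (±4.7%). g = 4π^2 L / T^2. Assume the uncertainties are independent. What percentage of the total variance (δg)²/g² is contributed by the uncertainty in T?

(δg/g)² = (1·δL/L)² + (-2·δT/T)²
  L term: (1×0.0530)² = 0.00281
  T term: (-2×0.0470)² = 0.00884
Total = 0.0116. Share from T = 0.00884/0.0116 = 0.759.

75.9%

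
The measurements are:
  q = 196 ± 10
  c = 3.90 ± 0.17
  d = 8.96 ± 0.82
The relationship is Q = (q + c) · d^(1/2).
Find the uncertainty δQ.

40.6

Let u = q + c = 200. δu = √(δq² + δc²) = √(100 + 0.0289) = 10.0, so δu/u = 0.0500.
Q is then a monomial in u, d:
δQ/Q = √((δu/u)² + (½·δd/d)²) = √(0.00250 + 0.00209) = 0.0678
Q = 598, so δQ = 0.0678 × 598 = 40.6.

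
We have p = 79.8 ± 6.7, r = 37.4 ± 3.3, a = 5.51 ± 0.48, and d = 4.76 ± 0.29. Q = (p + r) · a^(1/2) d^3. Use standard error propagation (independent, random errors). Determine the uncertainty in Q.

5890

Let u = p + r = 117. δu = √(δp² + δr²) = √(44.9 + 10.9) = 7.47, so δu/u = 0.0637.
Q is then a monomial in u, a, d:
δQ/Q = √((δu/u)² + (½·δa/a)² + (3·δd/d)²) = √(0.00406 + 0.00190 + 0.0334) = 0.198
Q = 29700, so δQ = 0.198 × 29700 = 5890.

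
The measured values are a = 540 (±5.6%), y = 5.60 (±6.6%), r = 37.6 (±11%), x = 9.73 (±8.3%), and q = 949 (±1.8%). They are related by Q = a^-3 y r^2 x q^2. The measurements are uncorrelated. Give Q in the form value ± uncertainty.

441 ± 132

For a monomial Q ∝ a^-3, y, r^2, x, q^2, fractional errors add in quadrature:
  (-3·δa/a)² = (-3×0.0560)² = 0.0282;  (1·δy/y)² = (1×0.0660)² = 0.00436;  (2·δr/r)² = (2×0.110)² = 0.0484;  (1·δx/x)² = (1×0.0830)² = 0.00689;  (2·δq/q)² = (2×0.0180)² = 0.00130
δQ/Q = √(0.0892) = 0.299
Q = 441, so δQ = 0.299 × 441 = 132.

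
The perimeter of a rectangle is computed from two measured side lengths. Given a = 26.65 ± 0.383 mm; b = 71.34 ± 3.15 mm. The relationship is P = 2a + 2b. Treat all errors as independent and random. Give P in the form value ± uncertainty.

Sums and differences: (δP)² = Σ (cᵢ δxᵢ)².
  (2·δa)² = 0.587;  (2·δb)² = 39.7
δP = √(40.3) = 6.35 mm
P = 196.0 mm.

196.0 ± 6.35 mm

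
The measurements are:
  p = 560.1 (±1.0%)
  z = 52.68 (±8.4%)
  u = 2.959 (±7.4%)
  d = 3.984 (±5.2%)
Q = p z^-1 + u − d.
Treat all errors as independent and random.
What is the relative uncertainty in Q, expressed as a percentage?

Let w = p·z^-1 = 10.63. δw/w = √((1·δp/p)² + (-1·δz/z)²) = √(0.000100 + 0.00706) = 0.0846, so δw = 0.899.
Q = w + u − d: δQ = √(δw² + δu² + δd²) = √(0.809 + 0.0479 + 0.0429) = 0.949
Q = 9.607, so δQ/Q = 0.949/9.607 = 0.0987.

9.87%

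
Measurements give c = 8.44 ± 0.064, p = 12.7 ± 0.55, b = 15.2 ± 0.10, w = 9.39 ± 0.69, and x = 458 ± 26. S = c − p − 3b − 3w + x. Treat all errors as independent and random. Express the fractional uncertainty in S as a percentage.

6.87%

For a sum/difference, combine absolute errors in quadrature:
  (δc)² = 0.00410;  (δp)² = 0.303;  (3·δb)² = 0.0900;  (3·δw)² = 4.28;  (δx)² = 676
δS = √(681) = 26.1
S = 380, so δS/S = 26.1/380 = 0.0687.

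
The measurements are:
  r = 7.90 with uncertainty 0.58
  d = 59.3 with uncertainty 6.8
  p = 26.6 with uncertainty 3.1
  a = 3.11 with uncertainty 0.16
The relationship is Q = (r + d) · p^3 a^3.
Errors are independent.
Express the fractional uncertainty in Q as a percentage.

Let u = r + d = 67.2. δu = √(δr² + δd²) = √(0.336 + 46.2) = 6.82, so δu/u = 0.102.
Q is then a monomial in u, p, a:
δQ/Q = √((δu/u)² + (3·δp/p)² + (3·δa/a)²) = √(0.0103 + 0.122 + 0.0238) = 0.395

39.5%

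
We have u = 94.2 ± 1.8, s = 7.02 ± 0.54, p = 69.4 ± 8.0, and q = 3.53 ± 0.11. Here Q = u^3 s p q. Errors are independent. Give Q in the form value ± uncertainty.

(1.44 ± 0.220) × 10^9

For a monomial Q ∝ u^3, s, p, q, fractional errors add in quadrature:
  (3·δu/u)² = (3×0.0191)² = 0.00329;  (1·δs/s)² = (1×0.0769)² = 0.00592;  (1·δp/p)² = (1×0.115)² = 0.0133;  (1·δq/q)² = (1×0.0312)² = 0.000971
δQ/Q = √(0.0235) = 0.153
Q = 1.44e+09, so δQ = 0.153 × 1.44e+09 = 2.2e+08.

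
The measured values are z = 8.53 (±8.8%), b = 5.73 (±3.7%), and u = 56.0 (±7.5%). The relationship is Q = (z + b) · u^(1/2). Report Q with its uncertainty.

Let w = z + b = 14.3. δw = √(δz² + δb²) = √(0.563 + 0.0449) = 0.780, so δw/w = 0.0547.
Q is then a monomial in w, u:
δQ/Q = √((δw/w)² + (½·δu/u)²) = √(0.00299 + 0.00141) = 0.0663
Q = 107, so δQ = 0.0663 × 107 = 7.08.

107 ± 7.08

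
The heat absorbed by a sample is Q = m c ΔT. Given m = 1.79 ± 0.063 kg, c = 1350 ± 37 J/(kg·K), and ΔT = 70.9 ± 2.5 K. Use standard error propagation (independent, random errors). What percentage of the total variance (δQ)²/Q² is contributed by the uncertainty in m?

38.3%

(δQ/Q)² = (1·δm/m)² + (1·δc/c)² + (1·δΔT/ΔT)²
  m term: (1×0.0352)² = 0.00124
  c term: (1×0.0274)² = 0.000751
  ΔT term: (1×0.0353)² = 0.00124
Total = 0.00323. Share from m = 0.00124/0.00323 = 0.383.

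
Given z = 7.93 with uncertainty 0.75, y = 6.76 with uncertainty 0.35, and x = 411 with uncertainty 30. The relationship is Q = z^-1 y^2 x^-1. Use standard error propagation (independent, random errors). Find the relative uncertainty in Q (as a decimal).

0.158

For a monomial Q ∝ z^-1, y^2, x^-1, fractional errors add in quadrature:
  (-1·δz/z)² = (-1×0.0946)² = 0.00894;  (2·δy/y)² = (2×0.0518)² = 0.0107;  (-1·δx/x)² = (-1×0.0730)² = 0.00533
δQ/Q = √(0.0250) = 0.158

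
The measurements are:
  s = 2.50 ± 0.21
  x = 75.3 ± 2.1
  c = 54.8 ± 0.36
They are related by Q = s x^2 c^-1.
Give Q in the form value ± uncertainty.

259 ± 26.1

Products/powers → add relative errors in quadrature, weighted by exponent:
  (1·δs/s)² = (1×0.0840)² = 0.00706;  (2·δx/x)² = (2×0.0279)² = 0.00311;  (-1·δc/c)² = (-1×0.00657)² = 4.32e-05
δQ/Q = √(0.0102) = 0.101
Q = 259, so δQ = 0.101 × 259 = 26.1.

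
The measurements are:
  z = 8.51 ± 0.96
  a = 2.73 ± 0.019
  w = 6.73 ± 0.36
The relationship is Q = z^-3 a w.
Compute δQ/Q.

Relative error in a monomial: (δQ/Q)² = Σ (nᵢ · δxᵢ/xᵢ)².
  (-3·δz/z)² = (-3×0.113)² = 0.115;  (1·δa/a)² = (1×0.00696)² = 4.84e-05;  (1·δw/w)² = (1×0.0535)² = 0.00286
δQ/Q = √(0.117) = 0.343

0.343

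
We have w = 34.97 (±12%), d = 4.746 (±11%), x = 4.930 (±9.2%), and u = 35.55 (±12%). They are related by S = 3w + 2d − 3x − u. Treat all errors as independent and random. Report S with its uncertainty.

Sums and differences: (δS)² = Σ (cᵢ δxᵢ)².
  (3·δw)² = 158;  (2·δd)² = 1.09;  (3·δx)² = 1.85;  (δu)² = 18.2
δS = √(180) = 13.4
S = 64.06.

64.06 ± 13.4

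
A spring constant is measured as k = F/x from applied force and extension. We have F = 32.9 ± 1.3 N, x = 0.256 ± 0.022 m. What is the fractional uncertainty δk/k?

0.0946

k is a product of powers, so relative uncertainties combine in quadrature:
  (1·δF/F)² = (1×0.0395)² = 0.00156;  (-1·δx/x)² = (-1×0.0859)² = 0.00739
δk/k = √(0.00895) = 0.0946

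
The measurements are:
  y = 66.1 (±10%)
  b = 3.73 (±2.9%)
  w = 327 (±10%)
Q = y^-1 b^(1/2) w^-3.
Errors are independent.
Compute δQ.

Products/powers → add relative errors in quadrature, weighted by exponent:
  (-1·δy/y)² = (-1×0.100)² = 0.0100;  (½·δb/b)² = (0.5×0.0290)² = 0.000210;  (-3·δw/w)² = (-3×0.100)² = 0.0900
δQ/Q = √(0.100) = 0.317
Q = 8.36e-10, so δQ = 0.317 × 8.36e-10 = 2.65e-10.

2.65e-10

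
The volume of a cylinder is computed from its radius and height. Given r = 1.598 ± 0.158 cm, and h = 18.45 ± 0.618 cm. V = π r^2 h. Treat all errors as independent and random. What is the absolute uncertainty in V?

29.7 cm^3

Each factor contributes (exponent × relative error)² to (δV/V)²:
  (2·δr/r)² = (2×0.0989)² = 0.0391;  (1·δh/h)² = (1×0.0335)² = 0.00112
δV/V = √(0.0402) = 0.201
V = 148.0 cm^3, so δV = 0.201 × 148.0 = 29.7 cm^3.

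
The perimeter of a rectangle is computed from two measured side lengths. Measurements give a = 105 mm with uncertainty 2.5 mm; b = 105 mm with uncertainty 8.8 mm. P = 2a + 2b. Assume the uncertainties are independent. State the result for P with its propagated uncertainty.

Absolute uncertainties add in quadrature for a linear combination:
  (2·δa)² = 25.0;  (2·δb)² = 310
δP = √(335) = 18.3 mm
P = 420 mm.

420 ± 18.3 mm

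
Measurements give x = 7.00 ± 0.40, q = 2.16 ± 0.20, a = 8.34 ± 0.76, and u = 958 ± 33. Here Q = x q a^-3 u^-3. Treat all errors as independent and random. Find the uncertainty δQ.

9.25e-12

Since Q is a product/quotient, work with relative uncertainties:
  (1·δx/x)² = (1×0.0571)² = 0.00327;  (1·δq/q)² = (1×0.0926)² = 0.00857;  (-3·δa/a)² = (-3×0.0911)² = 0.0747;  (-3·δu/u)² = (-3×0.0344)² = 0.0107
δQ/Q = √(0.0973) = 0.312
Q = 2.96e-11, so δQ = 0.312 × 2.96e-11 = 9.25e-12.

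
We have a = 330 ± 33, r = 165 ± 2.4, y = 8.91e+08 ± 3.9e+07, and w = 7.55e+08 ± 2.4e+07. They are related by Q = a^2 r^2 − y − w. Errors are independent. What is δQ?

Let p = a^2·r^2 = 2.96e+09. δp/p = √((2·δa/a)² + (2·δr/r)²) = √(0.0400 + 0.000846) = 0.202, so δp = 5.99e+08.
Q = p − y − w: δQ = √(δp² + δy² + δw²) = √(3.59e+17 + 1.52e+15 + 5.76e+14) = 6.01e+08

6.01e+08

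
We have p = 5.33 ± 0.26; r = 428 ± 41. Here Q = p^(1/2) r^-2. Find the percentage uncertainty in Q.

19.3%

Each factor contributes (exponent × relative error)² to (δQ/Q)²:
  (½·δp/p)² = (0.5×0.0488)² = 0.000595;  (-2·δr/r)² = (-2×0.0958)² = 0.0367
δQ/Q = √(0.0373) = 0.193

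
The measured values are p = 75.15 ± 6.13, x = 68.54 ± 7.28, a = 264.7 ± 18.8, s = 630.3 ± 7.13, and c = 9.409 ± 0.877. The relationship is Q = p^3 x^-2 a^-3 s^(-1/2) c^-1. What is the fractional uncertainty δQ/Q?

0.399

Each factor contributes (exponent × relative error)² to (δQ/Q)²:
  (3·δp/p)² = (3×0.0816)² = 0.0599;  (-2·δx/x)² = (-2×0.106)² = 0.0451;  (-3·δa/a)² = (-3×0.0710)² = 0.0454;  (−½·δs/s)² = (-0.5×0.0113)² = 3.2e-05;  (-1·δc/c)² = (-1×0.0932)² = 0.00869
δQ/Q = √(0.159) = 0.399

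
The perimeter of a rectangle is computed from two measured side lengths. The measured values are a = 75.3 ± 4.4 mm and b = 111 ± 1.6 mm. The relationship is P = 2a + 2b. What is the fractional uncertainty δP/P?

P is a linear combination, so absolute uncertainties add in quadrature:
  (2·δa)² = 77.4;  (2·δb)² = 10.2
δP = √(87.7) = 9.36 mm
P = 373 mm, so δP/P = 9.36/373 = 0.0251.

0.0251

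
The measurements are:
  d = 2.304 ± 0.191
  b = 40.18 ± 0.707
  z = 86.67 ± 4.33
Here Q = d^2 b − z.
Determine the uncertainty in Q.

Let p = d^2·b = 213.3. δp/p = √((2·δd/d)² + (1·δb/b)²) = √(0.0275 + 0.000310) = 0.167, so δp = 35.6.
Q = p − z: δQ = √(δp² + δz²) = √(1260 + 18.7) = 35.8

35.8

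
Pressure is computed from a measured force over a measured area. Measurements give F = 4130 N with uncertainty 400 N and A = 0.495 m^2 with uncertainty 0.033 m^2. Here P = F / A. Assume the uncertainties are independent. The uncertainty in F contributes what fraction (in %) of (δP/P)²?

67.9%

(δP/P)² = (1·δF/F)² + (-1·δA/A)²
  F term: (1×0.0969)² = 0.00938
  A term: (-1×0.0667)² = 0.00444
Total = 0.0138. Share from F = 0.00938/0.0138 = 0.679.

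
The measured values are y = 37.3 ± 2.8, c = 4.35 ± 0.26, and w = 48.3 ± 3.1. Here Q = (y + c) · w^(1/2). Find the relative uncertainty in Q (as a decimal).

Let u = y + c = 41.6. δu = √(δy² + δc²) = √(7.84 + 0.0676) = 2.81, so δu/u = 0.0675.
Q is then a monomial in u, w:
δQ/Q = √((δu/u)² + (½·δw/w)²) = √(0.00456 + 0.00103) = 0.0748

0.0748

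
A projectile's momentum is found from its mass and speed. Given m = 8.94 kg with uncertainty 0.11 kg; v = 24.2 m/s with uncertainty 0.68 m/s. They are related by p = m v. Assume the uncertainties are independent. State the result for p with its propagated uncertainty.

216 ± 6.64 kg·m/s

Relative error in a monomial: (δp/p)² = Σ (nᵢ · δxᵢ/xᵢ)².
  (1·δm/m)² = (1×0.0123)² = 0.000151;  (1·δv/v)² = (1×0.0281)² = 0.000790
δp/p = √(0.000941) = 0.0307
p = 216 kg·m/s, so δp = 0.0307 × 216 = 6.64 kg·m/s.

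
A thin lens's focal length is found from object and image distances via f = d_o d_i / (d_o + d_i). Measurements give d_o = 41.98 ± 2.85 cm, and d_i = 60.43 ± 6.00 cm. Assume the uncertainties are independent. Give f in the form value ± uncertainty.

∂f/∂d_o = (d_i/(d_o+d_i))² = 0.348;  ∂f/∂d_i = (d_o/(d_o+d_i))² = 0.168
δf = √((∂f/∂d_o · δd_o)² + (∂f/∂d_i · δd_i)²) = √(0.985 + 1.02) = 1.41 cm
f = 24.77 cm.

24.77 ± 1.41 cm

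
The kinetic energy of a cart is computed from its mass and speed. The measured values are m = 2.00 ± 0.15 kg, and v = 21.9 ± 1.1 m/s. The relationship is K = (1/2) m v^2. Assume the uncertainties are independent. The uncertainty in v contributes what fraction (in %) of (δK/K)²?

(δK/K)² = (1·δm/m)² + (2·δv/v)²
  m term: (1×0.0750)² = 0.00562
  v term: (2×0.0502)² = 0.0101
Total = 0.0157. Share from v = 0.0101/0.0157 = 0.642.

64.2%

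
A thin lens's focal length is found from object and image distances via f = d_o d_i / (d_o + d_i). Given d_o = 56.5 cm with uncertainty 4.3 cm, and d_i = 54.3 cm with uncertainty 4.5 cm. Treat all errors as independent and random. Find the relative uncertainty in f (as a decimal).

0.0564

∂f/∂d_o = (d_i/(d_o+d_i))² = 0.240;  ∂f/∂d_i = (d_o/(d_o+d_i))² = 0.260
δf = √((∂f/∂d_o · δd_o)² + (∂f/∂d_i · δd_i)²) = √(1.07 + 1.37) = 1.56 cm
f = 27.7 cm, so δf/f = 1.56/27.7 = 0.0564.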